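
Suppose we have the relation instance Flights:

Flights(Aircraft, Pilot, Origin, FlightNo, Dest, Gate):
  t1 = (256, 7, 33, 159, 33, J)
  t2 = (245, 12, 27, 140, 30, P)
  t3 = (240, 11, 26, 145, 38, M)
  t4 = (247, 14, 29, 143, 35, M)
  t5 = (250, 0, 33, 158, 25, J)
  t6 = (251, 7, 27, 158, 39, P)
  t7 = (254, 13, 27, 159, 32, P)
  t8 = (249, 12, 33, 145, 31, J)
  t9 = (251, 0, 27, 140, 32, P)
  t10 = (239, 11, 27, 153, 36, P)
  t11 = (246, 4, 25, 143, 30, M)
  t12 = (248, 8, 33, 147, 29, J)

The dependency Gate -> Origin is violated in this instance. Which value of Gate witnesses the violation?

Gate=J: rows 1, 5, 8, 12 → Origin = 33, 33, 33, 33 ✓
Gate=P: rows 2, 6, 7, 9, 10 → Origin = 27, 27, 27, 27, 27 ✓
Gate=M: rows 3, 4, 11 → Origin takes values {26, 29, 25} — violation
The only Gate value with inconsistent Origin is Gate=M.

M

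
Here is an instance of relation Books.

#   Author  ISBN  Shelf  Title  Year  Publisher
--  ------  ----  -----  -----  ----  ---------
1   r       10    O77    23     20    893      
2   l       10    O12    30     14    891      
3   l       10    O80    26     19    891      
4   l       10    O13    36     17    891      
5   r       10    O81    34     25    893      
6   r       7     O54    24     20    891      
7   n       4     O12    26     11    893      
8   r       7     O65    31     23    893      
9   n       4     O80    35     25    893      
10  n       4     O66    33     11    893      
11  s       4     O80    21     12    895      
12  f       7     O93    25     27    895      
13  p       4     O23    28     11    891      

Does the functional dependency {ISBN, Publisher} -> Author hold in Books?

(ISBN=10, Publisher=893): rows 1, 5 → Author = r, r ✓
(ISBN=10, Publisher=891): rows 2, 3, 4 → Author = l, l, l ✓
(ISBN=7, Publisher=891): row 6 → Author = r ✓
(ISBN=4, Publisher=893): rows 7, 9, 10 → Author = n, n, n ✓
(ISBN=7, Publisher=893): row 8 → Author = r ✓
(ISBN=4, Publisher=895): row 11 → Author = s ✓
(ISBN=7, Publisher=895): row 12 → Author = f ✓
(ISBN=4, Publisher=891): row 13 → Author = p ✓
Every {ISBN, Publisher} value is associated with a single Author value, so {ISBN, Publisher} -> Author holds.

Yes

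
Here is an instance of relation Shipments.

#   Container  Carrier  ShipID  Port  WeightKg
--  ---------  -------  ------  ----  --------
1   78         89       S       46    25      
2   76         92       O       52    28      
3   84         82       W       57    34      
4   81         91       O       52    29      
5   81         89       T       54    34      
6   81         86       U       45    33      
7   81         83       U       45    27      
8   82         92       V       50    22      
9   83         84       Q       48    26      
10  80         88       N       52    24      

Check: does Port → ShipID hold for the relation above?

Port=46: row 1 → ShipID = S ✓
Port=52: rows 2, 4, 10 → ShipID takes values {O, N} — violation
Port=57: row 3 → ShipID = W ✓
Port=54: row 5 → ShipID = T ✓
Port=45: rows 6, 7 → ShipID = U, U ✓
Port=50: row 8 → ShipID = V ✓
Port=48: row 9 → ShipID = Q ✓
Two rows agree on Port but differ on ShipID, so Port → ShipID does not hold.

No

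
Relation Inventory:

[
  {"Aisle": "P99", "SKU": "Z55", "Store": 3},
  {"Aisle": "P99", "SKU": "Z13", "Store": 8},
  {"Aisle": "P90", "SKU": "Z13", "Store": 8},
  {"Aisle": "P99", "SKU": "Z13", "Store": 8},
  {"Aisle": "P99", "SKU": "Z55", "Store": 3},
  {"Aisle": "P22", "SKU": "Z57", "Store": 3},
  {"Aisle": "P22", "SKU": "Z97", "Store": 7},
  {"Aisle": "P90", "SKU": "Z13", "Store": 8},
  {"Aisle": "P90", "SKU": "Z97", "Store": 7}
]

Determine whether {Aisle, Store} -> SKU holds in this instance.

(Aisle=P99, Store=3): 2 rows → SKU = Z55, Z55 ✓
(Aisle=P99, Store=8): 2 rows → SKU = Z13, Z13 ✓
(Aisle=P90, Store=8): 2 rows → SKU = Z13, Z13 ✓
(Aisle=P22, Store=3): 1 row → SKU = Z57 ✓
(Aisle=P22, Store=7): 1 row → SKU = Z97 ✓
(Aisle=P90, Store=7): 1 row → SKU = Z97 ✓
Every {Aisle, Store} value is associated with a single SKU value, so {Aisle, Store} -> SKU holds.

Yes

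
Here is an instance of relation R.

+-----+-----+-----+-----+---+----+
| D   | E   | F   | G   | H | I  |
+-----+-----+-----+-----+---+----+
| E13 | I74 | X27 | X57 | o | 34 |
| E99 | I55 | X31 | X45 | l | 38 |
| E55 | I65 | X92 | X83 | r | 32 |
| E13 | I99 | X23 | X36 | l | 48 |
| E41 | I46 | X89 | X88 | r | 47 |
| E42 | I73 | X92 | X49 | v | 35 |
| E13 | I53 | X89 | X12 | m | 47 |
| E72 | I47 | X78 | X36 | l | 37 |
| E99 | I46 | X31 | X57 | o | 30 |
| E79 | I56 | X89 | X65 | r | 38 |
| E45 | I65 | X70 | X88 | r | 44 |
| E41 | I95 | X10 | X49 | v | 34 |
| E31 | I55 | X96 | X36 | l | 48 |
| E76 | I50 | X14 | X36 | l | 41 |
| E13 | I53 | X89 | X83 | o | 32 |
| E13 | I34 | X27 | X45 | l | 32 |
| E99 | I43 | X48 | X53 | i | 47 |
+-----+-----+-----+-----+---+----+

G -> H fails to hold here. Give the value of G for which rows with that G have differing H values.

X83

G=X57: 2 rows → H = o, o ✓
G=X45: 2 rows → H = l, l ✓
G=X83: 2 rows → H takes values {r, o} — violation
G=X36: 4 rows → H = l, l, l, l ✓
G=X88: 2 rows → H = r, r ✓
G=X49: 2 rows → H = v, v ✓
G=X12: 1 row → H = m ✓
G=X65: 1 row → H = r ✓
G=X53: 1 row → H = i ✓
The only G value with inconsistent H is G=X83.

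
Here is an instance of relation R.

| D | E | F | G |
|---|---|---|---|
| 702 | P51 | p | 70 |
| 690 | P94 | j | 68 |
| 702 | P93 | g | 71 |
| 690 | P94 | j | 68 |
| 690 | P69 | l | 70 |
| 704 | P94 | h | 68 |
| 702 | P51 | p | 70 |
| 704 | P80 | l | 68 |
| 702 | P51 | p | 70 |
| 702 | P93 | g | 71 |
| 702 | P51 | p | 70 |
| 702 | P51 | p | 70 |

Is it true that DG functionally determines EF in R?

(D=702, G=70): 5 rows → {E,F} = (P51, p), (P51, p), (P51, p), (P51, p), (P51, p) ✓
(D=690, G=68): 2 rows → {E,F} = (P94, j), (P94, j) ✓
(D=702, G=71): 2 rows → {E,F} = (P93, g), (P93, g) ✓
(D=690, G=70): 1 row → {E,F} = (P69, l) ✓
(D=704, G=68): 2 rows → {E,F} takes values {(P94, h), (P80, l)} — violation
Two rows agree on DG but differ on EF, so DG → EF does not hold.

No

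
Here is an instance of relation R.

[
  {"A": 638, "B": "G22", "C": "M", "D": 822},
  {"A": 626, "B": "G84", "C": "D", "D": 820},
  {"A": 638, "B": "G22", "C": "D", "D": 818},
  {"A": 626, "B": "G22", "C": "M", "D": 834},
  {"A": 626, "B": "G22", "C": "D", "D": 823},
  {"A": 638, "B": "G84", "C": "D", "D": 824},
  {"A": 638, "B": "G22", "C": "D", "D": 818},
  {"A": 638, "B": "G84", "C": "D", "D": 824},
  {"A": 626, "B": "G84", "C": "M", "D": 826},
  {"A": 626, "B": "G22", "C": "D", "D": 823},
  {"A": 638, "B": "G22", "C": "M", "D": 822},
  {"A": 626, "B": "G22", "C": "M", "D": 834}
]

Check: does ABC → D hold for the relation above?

Yes

(A=638, B=G22, C=M): 2 rows → D = 822, 822 ✓
(A=626, B=G84, C=D): 1 row → D = 820 ✓
(A=638, B=G22, C=D): 2 rows → D = 818, 818 ✓
(A=626, B=G22, C=M): 2 rows → D = 834, 834 ✓
(A=626, B=G22, C=D): 2 rows → D = 823, 823 ✓
(A=638, B=G84, C=D): 2 rows → D = 824, 824 ✓
(A=626, B=G84, C=M): 1 row → D = 826 ✓
Every ABC value is associated with a single D value, so ABC → D holds.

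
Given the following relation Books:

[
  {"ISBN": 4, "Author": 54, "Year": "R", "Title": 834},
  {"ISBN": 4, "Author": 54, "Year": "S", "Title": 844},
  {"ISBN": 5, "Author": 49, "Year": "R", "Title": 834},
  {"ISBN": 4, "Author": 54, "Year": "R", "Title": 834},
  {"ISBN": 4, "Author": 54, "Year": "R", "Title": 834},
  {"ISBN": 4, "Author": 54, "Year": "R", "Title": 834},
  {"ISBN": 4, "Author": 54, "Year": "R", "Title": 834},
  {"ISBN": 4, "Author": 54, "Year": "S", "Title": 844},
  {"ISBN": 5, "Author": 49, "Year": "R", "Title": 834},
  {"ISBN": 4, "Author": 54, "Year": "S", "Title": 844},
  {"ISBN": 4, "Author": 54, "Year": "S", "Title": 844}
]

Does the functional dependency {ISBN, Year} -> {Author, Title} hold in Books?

(ISBN=4, Year=R): 5 rows → {Author,Title} = (54, 834), (54, 834), (54, 834), (54, 834), (54, 834) ✓
(ISBN=4, Year=S): 4 rows → {Author,Title} = (54, 844), (54, 844), (54, 844), (54, 844) ✓
(ISBN=5, Year=R): 2 rows → {Author,Title} = (49, 834), (49, 834) ✓
Every {ISBN, Year} value is associated with a single {Author, Title} value, so {ISBN, Year} -> {Author, Title} holds.

Yes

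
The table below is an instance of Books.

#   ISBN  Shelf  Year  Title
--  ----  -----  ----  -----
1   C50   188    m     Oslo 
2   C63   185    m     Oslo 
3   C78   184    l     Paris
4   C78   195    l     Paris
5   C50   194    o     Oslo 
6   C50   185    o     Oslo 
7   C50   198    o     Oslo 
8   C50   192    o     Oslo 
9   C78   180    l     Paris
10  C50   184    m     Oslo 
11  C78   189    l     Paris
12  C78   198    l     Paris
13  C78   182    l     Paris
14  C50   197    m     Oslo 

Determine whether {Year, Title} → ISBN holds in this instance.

No

(Year=m, Title=Oslo): rows 1, 2, 10, 14 → ISBN takes values {C50, C63} — violation
(Year=l, Title=Paris): rows 3, 4, 9, 11, 12, 13 → ISBN = C78, C78, C78, C78, C78, C78 ✓
(Year=o, Title=Oslo): rows 5, 6, 7, 8 → ISBN = C50, C50, C50, C50 ✓
Two rows agree on {Year, Title} but differ on ISBN, so {Year, Title} → ISBN does not hold.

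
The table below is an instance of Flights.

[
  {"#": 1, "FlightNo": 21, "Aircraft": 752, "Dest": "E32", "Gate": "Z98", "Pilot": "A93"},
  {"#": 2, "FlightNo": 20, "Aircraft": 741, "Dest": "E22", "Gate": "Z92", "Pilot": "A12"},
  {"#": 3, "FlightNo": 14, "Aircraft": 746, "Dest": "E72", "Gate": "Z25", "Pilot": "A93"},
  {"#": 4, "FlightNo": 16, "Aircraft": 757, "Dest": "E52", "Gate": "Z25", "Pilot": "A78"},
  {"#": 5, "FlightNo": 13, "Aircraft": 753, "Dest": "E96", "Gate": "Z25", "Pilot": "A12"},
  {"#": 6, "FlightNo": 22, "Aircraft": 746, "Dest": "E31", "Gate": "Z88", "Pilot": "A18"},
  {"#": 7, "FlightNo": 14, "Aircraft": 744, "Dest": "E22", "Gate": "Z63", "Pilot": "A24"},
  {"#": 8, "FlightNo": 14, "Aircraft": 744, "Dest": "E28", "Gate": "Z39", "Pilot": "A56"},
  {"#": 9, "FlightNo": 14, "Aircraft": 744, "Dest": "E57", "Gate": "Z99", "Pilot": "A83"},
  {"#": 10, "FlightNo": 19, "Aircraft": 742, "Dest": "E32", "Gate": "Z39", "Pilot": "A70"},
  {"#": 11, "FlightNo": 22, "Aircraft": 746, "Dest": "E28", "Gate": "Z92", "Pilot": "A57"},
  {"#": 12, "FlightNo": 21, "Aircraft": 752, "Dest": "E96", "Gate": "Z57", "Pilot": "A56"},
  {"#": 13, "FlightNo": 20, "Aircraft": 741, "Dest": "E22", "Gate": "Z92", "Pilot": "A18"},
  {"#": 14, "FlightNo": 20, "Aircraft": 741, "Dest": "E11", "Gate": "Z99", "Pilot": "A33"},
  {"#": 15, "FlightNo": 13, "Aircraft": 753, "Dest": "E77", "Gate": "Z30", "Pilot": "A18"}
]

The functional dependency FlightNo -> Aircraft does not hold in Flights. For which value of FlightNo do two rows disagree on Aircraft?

14

FlightNo=21: rows 1, 12 → Aircraft = 752, 752 ✓
FlightNo=20: rows 2, 13, 14 → Aircraft = 741, 741, 741 ✓
FlightNo=14: rows 3, 7, 8, 9 → Aircraft takes values {746, 744} — violation
FlightNo=16: row 4 → Aircraft = 757 ✓
FlightNo=13: rows 5, 15 → Aircraft = 753, 753 ✓
FlightNo=22: rows 6, 11 → Aircraft = 746, 746 ✓
FlightNo=19: row 10 → Aircraft = 742 ✓
The only FlightNo value with inconsistent Aircraft is FlightNo=14.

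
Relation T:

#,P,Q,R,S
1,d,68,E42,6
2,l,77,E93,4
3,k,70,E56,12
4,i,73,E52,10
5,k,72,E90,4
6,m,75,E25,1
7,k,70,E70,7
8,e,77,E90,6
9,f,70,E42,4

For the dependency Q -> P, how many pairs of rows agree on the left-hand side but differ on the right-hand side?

Q=77: violating pairs (2,8) — 1 pair.
Q=70: violating pairs (3,9), (7,9) — 2 pairs.

3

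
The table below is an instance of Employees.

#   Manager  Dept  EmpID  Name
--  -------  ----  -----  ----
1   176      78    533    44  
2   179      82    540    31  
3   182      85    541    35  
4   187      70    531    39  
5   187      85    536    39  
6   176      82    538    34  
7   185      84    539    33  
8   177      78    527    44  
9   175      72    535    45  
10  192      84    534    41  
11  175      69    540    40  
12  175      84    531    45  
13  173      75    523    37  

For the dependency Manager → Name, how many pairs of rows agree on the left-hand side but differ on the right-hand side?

3

Manager=176: violating pairs (1,6) — 1 pair.
Manager=187: all 2 rows agree on Name — 0 pairs.
Manager=175: violating pairs (9,11), (11,12) — 2 pairs.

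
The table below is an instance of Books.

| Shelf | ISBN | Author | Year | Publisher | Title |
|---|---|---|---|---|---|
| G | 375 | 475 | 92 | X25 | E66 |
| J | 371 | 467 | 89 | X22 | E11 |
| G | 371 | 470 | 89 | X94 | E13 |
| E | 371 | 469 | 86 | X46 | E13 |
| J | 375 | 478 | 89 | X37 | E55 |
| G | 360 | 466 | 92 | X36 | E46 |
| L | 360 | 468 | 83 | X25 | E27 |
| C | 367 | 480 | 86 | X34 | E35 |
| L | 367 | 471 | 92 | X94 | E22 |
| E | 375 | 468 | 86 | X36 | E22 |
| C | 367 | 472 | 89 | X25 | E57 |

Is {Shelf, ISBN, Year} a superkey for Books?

Yes

All 11 rows have distinct {Shelf, ISBN, Year} values, so {Shelf, ISBN, Year} → (all attributes) holds and {Shelf, ISBN, Year} is a superkey.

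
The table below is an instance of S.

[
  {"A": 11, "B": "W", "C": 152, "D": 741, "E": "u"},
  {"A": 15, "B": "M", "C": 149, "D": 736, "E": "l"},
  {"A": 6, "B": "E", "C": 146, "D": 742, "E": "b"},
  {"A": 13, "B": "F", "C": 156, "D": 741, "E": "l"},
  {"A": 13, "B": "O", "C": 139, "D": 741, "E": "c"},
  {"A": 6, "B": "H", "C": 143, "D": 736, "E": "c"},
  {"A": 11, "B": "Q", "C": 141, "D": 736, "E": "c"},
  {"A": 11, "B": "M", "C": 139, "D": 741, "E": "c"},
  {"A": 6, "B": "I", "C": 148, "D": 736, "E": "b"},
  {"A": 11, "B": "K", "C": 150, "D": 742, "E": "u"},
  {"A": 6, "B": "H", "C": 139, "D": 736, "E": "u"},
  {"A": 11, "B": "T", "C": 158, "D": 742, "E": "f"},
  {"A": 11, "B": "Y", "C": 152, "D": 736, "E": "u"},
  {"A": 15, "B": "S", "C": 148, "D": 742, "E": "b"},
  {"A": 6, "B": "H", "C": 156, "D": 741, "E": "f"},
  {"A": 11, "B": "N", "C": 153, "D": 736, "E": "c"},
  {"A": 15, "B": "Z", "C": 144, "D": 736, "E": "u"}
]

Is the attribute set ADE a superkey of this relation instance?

No

Two distinct rows share (A=11, D=736, E=c), so ADE does not determine every attribute — not a superkey.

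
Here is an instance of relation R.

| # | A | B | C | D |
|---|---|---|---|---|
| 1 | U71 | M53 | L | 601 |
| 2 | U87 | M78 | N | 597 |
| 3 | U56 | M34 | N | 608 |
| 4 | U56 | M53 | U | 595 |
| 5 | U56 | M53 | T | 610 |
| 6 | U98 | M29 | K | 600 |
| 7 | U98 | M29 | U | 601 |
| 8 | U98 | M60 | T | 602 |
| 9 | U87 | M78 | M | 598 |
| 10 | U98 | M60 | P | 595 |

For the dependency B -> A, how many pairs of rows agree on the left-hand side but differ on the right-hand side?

B=M53: violating pairs (1,4), (1,5) — 2 pairs.
B=M78: all 2 rows agree on A — 0 pairs.
B=M29: all 2 rows agree on A — 0 pairs.
B=M60: all 2 rows agree on A — 0 pairs.

2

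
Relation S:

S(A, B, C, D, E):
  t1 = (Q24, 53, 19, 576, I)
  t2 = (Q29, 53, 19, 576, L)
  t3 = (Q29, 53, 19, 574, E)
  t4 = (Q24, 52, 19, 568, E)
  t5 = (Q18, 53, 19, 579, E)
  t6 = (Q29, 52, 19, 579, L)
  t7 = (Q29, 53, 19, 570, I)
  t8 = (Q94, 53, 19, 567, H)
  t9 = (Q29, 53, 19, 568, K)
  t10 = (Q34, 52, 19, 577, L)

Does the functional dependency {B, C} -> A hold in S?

No

(B=53, C=19): rows 1, 2, 3, 5, 7, 8, 9 → A takes values {Q24, Q29, Q18, Q94} — violation
(B=52, C=19): rows 4, 6, 10 → A takes values {Q24, Q29, Q34} — violation
Two rows agree on {B, C} but differ on A, so {B, C} -> A does not hold.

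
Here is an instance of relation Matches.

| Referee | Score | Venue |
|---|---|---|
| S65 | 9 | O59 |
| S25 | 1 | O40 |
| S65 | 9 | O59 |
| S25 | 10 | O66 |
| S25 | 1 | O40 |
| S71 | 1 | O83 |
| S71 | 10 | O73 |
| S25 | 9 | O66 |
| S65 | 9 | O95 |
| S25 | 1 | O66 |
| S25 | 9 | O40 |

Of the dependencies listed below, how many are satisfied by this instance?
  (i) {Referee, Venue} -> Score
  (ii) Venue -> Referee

(i) {Referee, Venue} -> Score: (Referee=S25, Venue=O40): 3 rows → Score takes values {1, 9} — violation; (Referee=S25, Venue=O66): 3 rows → Score takes values {10, 9, 1} — violation — fails.
(ii) Venue -> Referee: every LHS value maps to a single RHS value — holds.
1 of the 2 dependencies holds.

1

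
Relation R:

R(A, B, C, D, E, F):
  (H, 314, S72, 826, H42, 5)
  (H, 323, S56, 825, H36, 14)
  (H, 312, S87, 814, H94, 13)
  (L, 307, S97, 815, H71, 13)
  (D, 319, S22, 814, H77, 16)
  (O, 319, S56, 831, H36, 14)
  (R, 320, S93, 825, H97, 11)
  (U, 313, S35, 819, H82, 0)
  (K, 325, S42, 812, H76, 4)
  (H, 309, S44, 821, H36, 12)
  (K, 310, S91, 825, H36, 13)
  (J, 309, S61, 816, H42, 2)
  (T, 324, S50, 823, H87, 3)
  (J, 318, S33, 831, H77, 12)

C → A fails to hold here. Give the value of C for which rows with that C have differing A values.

S56

C=S72: 1 row → A = H ✓
C=S56: 2 rows → A takes values {H, O} — violation
C=S87: 1 row → A = H ✓
C=S97: 1 row → A = L ✓
C=S22: 1 row → A = D ✓
C=S93: 1 row → A = R ✓
C=S35: 1 row → A = U ✓
C=S42: 1 row → A = K ✓
C=S44: 1 row → A = H ✓
C=S91: 1 row → A = K ✓
C=S61: 1 row → A = J ✓
C=S50: 1 row → A = T ✓
C=S33: 1 row → A = J ✓
The only C value with inconsistent A is C=S56.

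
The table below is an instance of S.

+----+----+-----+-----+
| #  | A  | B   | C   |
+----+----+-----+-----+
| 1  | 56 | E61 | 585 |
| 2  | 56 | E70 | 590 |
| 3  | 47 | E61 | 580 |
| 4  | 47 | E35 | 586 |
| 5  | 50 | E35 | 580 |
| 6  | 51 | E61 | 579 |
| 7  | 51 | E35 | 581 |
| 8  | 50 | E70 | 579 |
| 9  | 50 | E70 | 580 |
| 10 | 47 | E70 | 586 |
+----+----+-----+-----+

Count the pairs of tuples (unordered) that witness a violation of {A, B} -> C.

1

(A=50, B=E70): violating pairs (8,9) — 1 pair.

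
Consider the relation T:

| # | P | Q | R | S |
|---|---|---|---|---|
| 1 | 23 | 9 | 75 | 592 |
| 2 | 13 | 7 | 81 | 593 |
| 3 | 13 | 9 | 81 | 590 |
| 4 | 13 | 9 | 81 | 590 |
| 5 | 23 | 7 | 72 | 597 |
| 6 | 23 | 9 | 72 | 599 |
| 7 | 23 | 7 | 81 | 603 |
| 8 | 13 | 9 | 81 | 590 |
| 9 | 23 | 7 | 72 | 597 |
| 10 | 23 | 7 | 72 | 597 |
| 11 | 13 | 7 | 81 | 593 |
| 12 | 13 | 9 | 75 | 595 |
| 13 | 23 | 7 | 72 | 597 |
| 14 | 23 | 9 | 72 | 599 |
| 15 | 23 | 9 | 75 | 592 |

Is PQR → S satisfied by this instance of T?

(P=23, Q=9, R=75): rows 1, 15 → S = 592, 592 ✓
(P=13, Q=7, R=81): rows 2, 11 → S = 593, 593 ✓
(P=13, Q=9, R=81): rows 3, 4, 8 → S = 590, 590, 590 ✓
(P=23, Q=7, R=72): rows 5, 9, 10, 13 → S = 597, 597, 597, 597 ✓
(P=23, Q=9, R=72): rows 6, 14 → S = 599, 599 ✓
(P=23, Q=7, R=81): row 7 → S = 603 ✓
(P=13, Q=9, R=75): row 12 → S = 595 ✓
Every PQR value is associated with a single S value, so PQR → S holds.

Yes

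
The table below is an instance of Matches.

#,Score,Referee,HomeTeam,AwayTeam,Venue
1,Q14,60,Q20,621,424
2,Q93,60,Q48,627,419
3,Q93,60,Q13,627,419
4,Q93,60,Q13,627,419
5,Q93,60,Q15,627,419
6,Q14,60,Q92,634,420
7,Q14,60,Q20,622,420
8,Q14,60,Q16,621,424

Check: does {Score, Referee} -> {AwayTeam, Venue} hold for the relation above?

No

(Score=Q14, Referee=60): rows 1, 6, 7, 8 → {AwayTeam,Venue} takes values {(621, 424), (634, 420), (622, 420)} — violation
(Score=Q93, Referee=60): rows 2, 3, 4, 5 → {AwayTeam,Venue} = (627, 419), (627, 419), (627, 419), (627, 419) ✓
Two rows agree on {Score, Referee} but differ on {AwayTeam, Venue}, so {Score, Referee} -> {AwayTeam, Venue} does not hold.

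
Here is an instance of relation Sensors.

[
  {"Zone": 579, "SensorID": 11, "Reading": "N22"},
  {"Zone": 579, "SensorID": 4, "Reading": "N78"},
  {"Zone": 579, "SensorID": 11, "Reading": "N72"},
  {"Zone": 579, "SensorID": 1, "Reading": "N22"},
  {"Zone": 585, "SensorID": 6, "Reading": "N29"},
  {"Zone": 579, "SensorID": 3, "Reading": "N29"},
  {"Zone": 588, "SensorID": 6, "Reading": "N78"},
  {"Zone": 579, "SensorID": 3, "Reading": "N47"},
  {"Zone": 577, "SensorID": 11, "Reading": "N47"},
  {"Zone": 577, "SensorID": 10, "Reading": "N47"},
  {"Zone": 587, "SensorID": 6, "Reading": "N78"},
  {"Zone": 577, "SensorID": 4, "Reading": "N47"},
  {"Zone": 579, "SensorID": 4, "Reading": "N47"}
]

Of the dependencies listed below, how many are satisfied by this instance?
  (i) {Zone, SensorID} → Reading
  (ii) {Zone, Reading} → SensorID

0

(i) {Zone, SensorID} → Reading: (Zone=579, SensorID=11): 2 rows → Reading takes values {N22, N72} — violation; (Zone=579, SensorID=4): 2 rows → Reading takes values {N78, N47} — violation; (Zone=579, SensorID=3): 2 rows → Reading takes values {N29, N47} — violation — fails.
(ii) {Zone, Reading} → SensorID: (Zone=579, Reading=N22): 2 rows → SensorID takes values {11, 1} — violation; (Zone=579, Reading=N47): 2 rows → SensorID takes values {3, 4} — violation; (Zone=577, Reading=N47): 3 rows → SensorID takes values {11, 10, 4} — violation — fails.
None of the 2 dependencies hold.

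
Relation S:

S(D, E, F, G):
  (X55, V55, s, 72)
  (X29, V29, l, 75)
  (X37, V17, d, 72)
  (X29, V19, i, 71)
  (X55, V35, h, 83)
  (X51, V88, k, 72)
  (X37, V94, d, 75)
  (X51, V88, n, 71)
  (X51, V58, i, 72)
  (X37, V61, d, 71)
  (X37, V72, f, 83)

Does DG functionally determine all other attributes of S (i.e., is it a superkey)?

No

Two distinct rows share (D=X51, G=72), so DG does not determine every attribute — not a superkey.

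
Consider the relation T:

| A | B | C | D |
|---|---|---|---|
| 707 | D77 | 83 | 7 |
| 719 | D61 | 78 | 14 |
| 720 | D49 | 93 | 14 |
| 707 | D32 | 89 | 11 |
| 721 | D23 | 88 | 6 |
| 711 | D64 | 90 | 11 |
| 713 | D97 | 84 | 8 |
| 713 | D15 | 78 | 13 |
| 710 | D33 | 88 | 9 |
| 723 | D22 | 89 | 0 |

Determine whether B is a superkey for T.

Yes

All 10 rows have distinct B values, so B → (all attributes) holds and B is a superkey.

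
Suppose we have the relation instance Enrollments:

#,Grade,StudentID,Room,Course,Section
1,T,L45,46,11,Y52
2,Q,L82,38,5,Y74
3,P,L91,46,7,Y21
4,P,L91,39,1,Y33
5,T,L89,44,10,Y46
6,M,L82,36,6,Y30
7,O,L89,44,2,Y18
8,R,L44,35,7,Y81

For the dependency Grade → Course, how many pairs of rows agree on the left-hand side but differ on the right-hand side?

Grade=T: violating pairs (1,5) — 1 pair.
Grade=P: violating pairs (3,4) — 1 pair.

2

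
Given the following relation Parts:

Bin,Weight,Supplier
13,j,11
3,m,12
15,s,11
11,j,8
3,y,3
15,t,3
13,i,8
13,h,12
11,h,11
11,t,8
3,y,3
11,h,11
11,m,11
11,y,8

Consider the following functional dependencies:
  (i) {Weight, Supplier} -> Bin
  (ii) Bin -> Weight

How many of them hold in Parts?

1

(i) {Weight, Supplier} -> Bin: every LHS value maps to a single RHS value — holds.
(ii) Bin -> Weight: Bin=13: 3 rows → Weight takes values {j, i, h} — violation; Bin=3: 3 rows → Weight takes values {m, y} — violation; Bin=15: 2 rows → Weight takes values {s, t} — violation; Bin=11: 6 rows → Weight takes values {j, h, t, m, y} — violation — fails.
1 of the 2 dependencies holds.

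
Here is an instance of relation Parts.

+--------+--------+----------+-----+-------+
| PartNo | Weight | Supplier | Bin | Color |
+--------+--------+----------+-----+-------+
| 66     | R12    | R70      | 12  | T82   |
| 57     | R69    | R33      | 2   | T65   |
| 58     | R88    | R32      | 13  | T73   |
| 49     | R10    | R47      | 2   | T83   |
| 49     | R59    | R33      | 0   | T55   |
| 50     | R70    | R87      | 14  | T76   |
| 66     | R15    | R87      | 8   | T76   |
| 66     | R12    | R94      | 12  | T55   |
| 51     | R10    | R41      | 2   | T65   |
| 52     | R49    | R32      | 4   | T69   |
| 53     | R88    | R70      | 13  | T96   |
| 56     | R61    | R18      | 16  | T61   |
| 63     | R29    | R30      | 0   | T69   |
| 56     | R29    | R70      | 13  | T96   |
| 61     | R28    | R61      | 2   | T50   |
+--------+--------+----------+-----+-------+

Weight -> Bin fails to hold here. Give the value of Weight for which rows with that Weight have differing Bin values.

Weight=R12: 2 rows → Bin = 12, 12 ✓
Weight=R69: 1 row → Bin = 2 ✓
Weight=R88: 2 rows → Bin = 13, 13 ✓
Weight=R10: 2 rows → Bin = 2, 2 ✓
Weight=R59: 1 row → Bin = 0 ✓
Weight=R70: 1 row → Bin = 14 ✓
Weight=R15: 1 row → Bin = 8 ✓
Weight=R49: 1 row → Bin = 4 ✓
Weight=R61: 1 row → Bin = 16 ✓
Weight=R29: 2 rows → Bin takes values {0, 13} — violation
Weight=R28: 1 row → Bin = 2 ✓
The only Weight value with inconsistent Bin is Weight=R29.

R29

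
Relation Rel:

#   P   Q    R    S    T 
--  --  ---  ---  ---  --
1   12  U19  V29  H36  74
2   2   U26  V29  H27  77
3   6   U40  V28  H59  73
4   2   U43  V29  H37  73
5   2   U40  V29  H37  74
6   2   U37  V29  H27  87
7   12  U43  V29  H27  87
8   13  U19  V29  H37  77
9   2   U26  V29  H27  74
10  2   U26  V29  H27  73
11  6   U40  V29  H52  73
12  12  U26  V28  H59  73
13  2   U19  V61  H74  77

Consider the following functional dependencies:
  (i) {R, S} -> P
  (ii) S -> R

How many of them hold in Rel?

(i) {R, S} -> P: (R=V29, S=H27): rows 2, 6, 7, 9, 10 → P takes values {2, 12} — violation; (R=V28, S=H59): rows 3, 12 → P takes values {6, 12} — violation; (R=V29, S=H37): rows 4, 5, 8 → P takes values {2, 13} — violation — fails.
(ii) S -> R: every LHS value maps to a single RHS value — holds.
1 of the 2 dependencies holds.

1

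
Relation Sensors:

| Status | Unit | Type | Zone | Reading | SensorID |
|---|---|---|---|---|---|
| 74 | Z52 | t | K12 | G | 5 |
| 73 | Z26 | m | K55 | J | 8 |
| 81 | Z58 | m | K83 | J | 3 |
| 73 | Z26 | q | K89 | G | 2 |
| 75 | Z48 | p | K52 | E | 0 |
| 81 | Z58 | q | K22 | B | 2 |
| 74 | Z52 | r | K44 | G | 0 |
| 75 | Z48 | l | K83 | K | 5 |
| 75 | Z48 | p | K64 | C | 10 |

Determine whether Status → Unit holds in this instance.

Yes

Status=74: 2 rows → Unit = Z52, Z52 ✓
Status=73: 2 rows → Unit = Z26, Z26 ✓
Status=81: 2 rows → Unit = Z58, Z58 ✓
Status=75: 3 rows → Unit = Z48, Z48, Z48 ✓
Every Status value is associated with a single Unit value, so Status → Unit holds.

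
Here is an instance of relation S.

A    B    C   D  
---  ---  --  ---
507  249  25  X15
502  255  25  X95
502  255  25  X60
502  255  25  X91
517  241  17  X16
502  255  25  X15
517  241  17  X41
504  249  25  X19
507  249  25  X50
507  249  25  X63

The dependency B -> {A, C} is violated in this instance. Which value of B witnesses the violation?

B=249: 4 rows → {A,C} takes values {(507, 25), (504, 25)} — violation
B=255: 4 rows → {A,C} = (502, 25), (502, 25), (502, 25), (502, 25) ✓
B=241: 2 rows → {A,C} = (517, 17), (517, 17) ✓
The only B value with inconsistent RHS is B=249.

249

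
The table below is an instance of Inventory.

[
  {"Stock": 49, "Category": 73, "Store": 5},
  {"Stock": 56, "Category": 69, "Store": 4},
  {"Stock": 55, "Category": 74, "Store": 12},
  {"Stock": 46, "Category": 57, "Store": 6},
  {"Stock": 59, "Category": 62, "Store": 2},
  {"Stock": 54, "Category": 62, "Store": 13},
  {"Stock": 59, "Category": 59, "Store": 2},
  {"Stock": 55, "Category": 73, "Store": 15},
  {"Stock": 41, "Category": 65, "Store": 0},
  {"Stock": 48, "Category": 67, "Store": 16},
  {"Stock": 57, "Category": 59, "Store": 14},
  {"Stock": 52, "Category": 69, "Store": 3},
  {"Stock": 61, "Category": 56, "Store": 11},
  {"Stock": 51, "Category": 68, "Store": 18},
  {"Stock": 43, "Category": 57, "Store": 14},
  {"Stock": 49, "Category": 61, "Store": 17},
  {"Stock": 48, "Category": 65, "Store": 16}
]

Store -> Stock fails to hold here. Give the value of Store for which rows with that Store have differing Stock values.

14

Store=5: 1 row → Stock = 49 ✓
Store=4: 1 row → Stock = 56 ✓
Store=12: 1 row → Stock = 55 ✓
Store=6: 1 row → Stock = 46 ✓
Store=2: 2 rows → Stock = 59, 59 ✓
Store=13: 1 row → Stock = 54 ✓
Store=15: 1 row → Stock = 55 ✓
Store=0: 1 row → Stock = 41 ✓
Store=16: 2 rows → Stock = 48, 48 ✓
Store=14: 2 rows → Stock takes values {57, 43} — violation
Store=3: 1 row → Stock = 52 ✓
Store=11: 1 row → Stock = 61 ✓
Store=18: 1 row → Stock = 51 ✓
Store=17: 1 row → Stock = 49 ✓
The only Store value with inconsistent Stock is Store=14.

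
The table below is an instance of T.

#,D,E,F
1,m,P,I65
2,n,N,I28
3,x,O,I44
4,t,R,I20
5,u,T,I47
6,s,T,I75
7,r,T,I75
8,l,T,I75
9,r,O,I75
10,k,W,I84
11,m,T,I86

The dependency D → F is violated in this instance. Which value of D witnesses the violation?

m

D=m: rows 1, 11 → F takes values {I65, I86} — violation
D=n: row 2 → F = I28 ✓
D=x: row 3 → F = I44 ✓
D=t: row 4 → F = I20 ✓
D=u: row 5 → F = I47 ✓
D=s: row 6 → F = I75 ✓
D=r: rows 7, 9 → F = I75, I75 ✓
D=l: row 8 → F = I75 ✓
D=k: row 10 → F = I84 ✓
The only D value with inconsistent F is D=m.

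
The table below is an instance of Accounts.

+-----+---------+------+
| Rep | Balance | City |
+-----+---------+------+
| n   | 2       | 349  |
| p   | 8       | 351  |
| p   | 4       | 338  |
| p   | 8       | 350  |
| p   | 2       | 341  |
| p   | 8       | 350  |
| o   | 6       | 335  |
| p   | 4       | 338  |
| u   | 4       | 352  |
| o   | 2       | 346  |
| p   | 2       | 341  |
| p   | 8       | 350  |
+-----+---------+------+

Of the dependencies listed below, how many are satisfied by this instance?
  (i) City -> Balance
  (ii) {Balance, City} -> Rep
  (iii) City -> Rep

(i) City -> Balance: every LHS value maps to a single RHS value — holds.
(ii) {Balance, City} -> Rep: every LHS value maps to a single RHS value — holds.
(iii) City -> Rep: every LHS value maps to a single RHS value — holds.
3 of the 3 dependencies hold.

3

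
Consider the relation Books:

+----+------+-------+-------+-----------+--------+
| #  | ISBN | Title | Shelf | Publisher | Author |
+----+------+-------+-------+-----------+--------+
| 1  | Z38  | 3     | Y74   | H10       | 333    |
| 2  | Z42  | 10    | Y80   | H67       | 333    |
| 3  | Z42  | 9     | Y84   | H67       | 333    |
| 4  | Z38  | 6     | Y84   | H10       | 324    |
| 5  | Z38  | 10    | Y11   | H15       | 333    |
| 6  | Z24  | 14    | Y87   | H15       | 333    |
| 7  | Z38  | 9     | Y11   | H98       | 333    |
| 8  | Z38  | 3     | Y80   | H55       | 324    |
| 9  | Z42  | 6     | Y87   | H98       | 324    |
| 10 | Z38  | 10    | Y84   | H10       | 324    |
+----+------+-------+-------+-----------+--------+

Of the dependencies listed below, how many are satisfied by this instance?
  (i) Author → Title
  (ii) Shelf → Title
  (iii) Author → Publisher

0

(i) Author → Title: Author=333: rows 1, 2, 3, 5, 6, 7 → Title takes values {3, 10, 9, 14} — violation; Author=324: rows 4, 8, 9, 10 → Title takes values {6, 3, 10} — violation — fails.
(ii) Shelf → Title: Shelf=Y80: rows 2, 8 → Title takes values {10, 3} — violation; Shelf=Y84: rows 3, 4, 10 → Title takes values {9, 6, 10} — violation; Shelf=Y11: rows 5, 7 → Title takes values {10, 9} — violation; Shelf=Y87: rows 6, 9 → Title takes values {14, 6} — violation — fails.
(iii) Author → Publisher: Author=333: rows 1, 2, 3, 5, 6, 7 → Publisher takes values {H10, H67, H15, H98} — violation; Author=324: rows 4, 8, 9, 10 → Publisher takes values {H10, H55, H98} — violation — fails.
None of the 3 dependencies hold.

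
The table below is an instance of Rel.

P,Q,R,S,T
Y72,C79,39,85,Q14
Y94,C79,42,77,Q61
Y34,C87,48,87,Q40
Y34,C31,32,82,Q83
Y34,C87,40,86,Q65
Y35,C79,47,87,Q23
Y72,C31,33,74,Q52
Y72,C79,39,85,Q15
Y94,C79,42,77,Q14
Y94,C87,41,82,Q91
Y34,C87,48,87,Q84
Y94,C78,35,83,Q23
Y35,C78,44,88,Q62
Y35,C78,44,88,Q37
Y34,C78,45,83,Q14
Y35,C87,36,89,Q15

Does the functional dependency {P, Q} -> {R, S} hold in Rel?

No

(P=Y72, Q=C79): 2 rows → {R,S} = (39, 85), (39, 85) ✓
(P=Y94, Q=C79): 2 rows → {R,S} = (42, 77), (42, 77) ✓
(P=Y34, Q=C87): 3 rows → {R,S} takes values {(48, 87), (40, 86)} — violation
(P=Y34, Q=C31): 1 row → {R,S} = (32, 82) ✓
(P=Y35, Q=C79): 1 row → {R,S} = (47, 87) ✓
(P=Y72, Q=C31): 1 row → {R,S} = (33, 74) ✓
(P=Y94, Q=C87): 1 row → {R,S} = (41, 82) ✓
(P=Y94, Q=C78): 1 row → {R,S} = (35, 83) ✓
(P=Y35, Q=C78): 2 rows → {R,S} = (44, 88), (44, 88) ✓
(P=Y34, Q=C78): 1 row → {R,S} = (45, 83) ✓
(P=Y35, Q=C87): 1 row → {R,S} = (36, 89) ✓
Two rows agree on {P, Q} but differ on {R, S}, so {P, Q} -> {R, S} does not hold.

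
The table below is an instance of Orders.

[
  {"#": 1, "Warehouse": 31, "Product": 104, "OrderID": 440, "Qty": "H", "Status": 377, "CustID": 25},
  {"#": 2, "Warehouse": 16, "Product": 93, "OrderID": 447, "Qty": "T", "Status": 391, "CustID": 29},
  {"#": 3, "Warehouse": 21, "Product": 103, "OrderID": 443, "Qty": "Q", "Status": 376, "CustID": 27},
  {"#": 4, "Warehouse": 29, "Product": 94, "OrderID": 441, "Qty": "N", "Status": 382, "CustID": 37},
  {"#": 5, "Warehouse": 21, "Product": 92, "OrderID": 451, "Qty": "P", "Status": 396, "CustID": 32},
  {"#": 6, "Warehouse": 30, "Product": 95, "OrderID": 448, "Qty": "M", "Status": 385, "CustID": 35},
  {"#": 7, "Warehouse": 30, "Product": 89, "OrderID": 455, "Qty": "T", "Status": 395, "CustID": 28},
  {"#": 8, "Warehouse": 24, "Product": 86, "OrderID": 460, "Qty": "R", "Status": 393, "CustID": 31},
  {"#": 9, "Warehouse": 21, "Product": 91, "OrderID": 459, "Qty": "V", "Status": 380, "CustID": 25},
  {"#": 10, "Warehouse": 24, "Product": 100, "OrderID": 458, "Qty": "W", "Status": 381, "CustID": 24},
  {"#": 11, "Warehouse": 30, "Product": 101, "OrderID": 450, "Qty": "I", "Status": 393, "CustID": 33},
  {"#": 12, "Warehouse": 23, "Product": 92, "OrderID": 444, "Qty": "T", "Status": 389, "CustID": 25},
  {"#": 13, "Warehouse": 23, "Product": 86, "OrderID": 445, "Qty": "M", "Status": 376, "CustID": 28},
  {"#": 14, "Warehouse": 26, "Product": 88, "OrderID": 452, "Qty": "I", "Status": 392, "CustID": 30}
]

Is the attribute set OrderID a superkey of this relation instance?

Yes

All 14 rows have distinct OrderID values, so OrderID → (all attributes) holds and OrderID is a superkey.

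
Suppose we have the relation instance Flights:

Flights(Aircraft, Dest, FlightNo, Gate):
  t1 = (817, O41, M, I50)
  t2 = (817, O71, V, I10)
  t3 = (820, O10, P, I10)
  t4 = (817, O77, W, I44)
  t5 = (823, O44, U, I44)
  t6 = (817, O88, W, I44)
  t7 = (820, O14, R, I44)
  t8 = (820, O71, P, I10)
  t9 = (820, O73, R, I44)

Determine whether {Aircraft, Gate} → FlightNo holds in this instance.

Yes

(Aircraft=817, Gate=I50): row 1 → FlightNo = M ✓
(Aircraft=817, Gate=I10): row 2 → FlightNo = V ✓
(Aircraft=820, Gate=I10): rows 3, 8 → FlightNo = P, P ✓
(Aircraft=817, Gate=I44): rows 4, 6 → FlightNo = W, W ✓
(Aircraft=823, Gate=I44): row 5 → FlightNo = U ✓
(Aircraft=820, Gate=I44): rows 7, 9 → FlightNo = R, R ✓
Every {Aircraft, Gate} value is associated with a single FlightNo value, so {Aircraft, Gate} → FlightNo holds.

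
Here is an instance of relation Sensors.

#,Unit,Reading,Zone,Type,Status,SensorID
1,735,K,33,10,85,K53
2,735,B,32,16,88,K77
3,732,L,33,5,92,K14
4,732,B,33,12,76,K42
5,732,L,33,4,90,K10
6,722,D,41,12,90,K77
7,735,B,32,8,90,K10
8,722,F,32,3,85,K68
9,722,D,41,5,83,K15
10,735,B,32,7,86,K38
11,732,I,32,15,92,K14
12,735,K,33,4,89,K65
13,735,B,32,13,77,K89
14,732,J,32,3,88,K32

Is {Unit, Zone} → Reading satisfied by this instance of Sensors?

No

(Unit=735, Zone=33): rows 1, 12 → Reading = K, K ✓
(Unit=735, Zone=32): rows 2, 7, 10, 13 → Reading = B, B, B, B ✓
(Unit=732, Zone=33): rows 3, 4, 5 → Reading takes values {L, B} — violation
(Unit=722, Zone=41): rows 6, 9 → Reading = D, D ✓
(Unit=722, Zone=32): row 8 → Reading = F ✓
(Unit=732, Zone=32): rows 11, 14 → Reading takes values {I, J} — violation
Two rows agree on {Unit, Zone} but differ on Reading, so {Unit, Zone} → Reading does not hold.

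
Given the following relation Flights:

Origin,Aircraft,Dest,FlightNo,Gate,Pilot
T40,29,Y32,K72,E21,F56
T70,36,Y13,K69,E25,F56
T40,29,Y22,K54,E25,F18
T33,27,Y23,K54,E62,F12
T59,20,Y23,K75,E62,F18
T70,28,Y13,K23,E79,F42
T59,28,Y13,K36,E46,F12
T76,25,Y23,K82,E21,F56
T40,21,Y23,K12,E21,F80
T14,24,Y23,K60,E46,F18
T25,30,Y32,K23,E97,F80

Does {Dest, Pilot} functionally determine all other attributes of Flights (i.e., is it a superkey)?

Two distinct rows share (Dest=Y23, Pilot=F18), so {Dest, Pilot} does not determine every attribute — not a superkey.

No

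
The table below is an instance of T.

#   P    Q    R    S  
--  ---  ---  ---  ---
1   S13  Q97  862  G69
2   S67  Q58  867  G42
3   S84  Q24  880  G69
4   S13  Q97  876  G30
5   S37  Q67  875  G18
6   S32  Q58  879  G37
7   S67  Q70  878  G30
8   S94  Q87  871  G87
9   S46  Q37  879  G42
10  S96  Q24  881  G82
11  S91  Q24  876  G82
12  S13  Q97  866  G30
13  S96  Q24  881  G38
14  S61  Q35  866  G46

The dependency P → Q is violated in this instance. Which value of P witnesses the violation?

P=S13: rows 1, 4, 12 → Q = Q97, Q97, Q97 ✓
P=S67: rows 2, 7 → Q takes values {Q58, Q70} — violation
P=S84: row 3 → Q = Q24 ✓
P=S37: row 5 → Q = Q67 ✓
P=S32: row 6 → Q = Q58 ✓
P=S94: row 8 → Q = Q87 ✓
P=S46: row 9 → Q = Q37 ✓
P=S96: rows 10, 13 → Q = Q24, Q24 ✓
P=S91: row 11 → Q = Q24 ✓
P=S61: row 14 → Q = Q35 ✓
The only P value with inconsistent Q is P=S67.

S67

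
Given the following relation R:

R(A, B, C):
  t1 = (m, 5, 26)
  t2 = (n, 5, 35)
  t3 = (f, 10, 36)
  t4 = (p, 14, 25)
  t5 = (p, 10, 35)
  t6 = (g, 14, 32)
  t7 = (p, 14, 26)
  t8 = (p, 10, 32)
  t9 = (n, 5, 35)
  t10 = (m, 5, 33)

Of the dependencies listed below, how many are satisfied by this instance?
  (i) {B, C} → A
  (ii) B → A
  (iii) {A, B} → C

(i) {B, C} → A: every LHS value maps to a single RHS value — holds.
(ii) B → A: B=5: rows 1, 2, 9, 10 → A takes values {m, n} — violation; B=10: rows 3, 5, 8 → A takes values {f, p} — violation; B=14: rows 4, 6, 7 → A takes values {p, g} — violation — fails.
(iii) {A, B} → C: (A=m, B=5): rows 1, 10 → C takes values {26, 33} — violation; (A=p, B=14): rows 4, 7 → C takes values {25, 26} — violation; (A=p, B=10): rows 5, 8 → C takes values {35, 32} — violation — fails.
1 of the 3 dependencies holds.

1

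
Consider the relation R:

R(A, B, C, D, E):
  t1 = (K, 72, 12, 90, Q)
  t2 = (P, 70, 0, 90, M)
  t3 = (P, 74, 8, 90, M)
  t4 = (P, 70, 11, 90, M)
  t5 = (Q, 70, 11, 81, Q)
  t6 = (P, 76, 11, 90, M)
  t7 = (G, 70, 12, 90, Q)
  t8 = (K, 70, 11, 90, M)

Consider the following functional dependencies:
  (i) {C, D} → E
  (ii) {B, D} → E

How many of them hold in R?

1

(i) {C, D} → E: every LHS value maps to a single RHS value — holds.
(ii) {B, D} → E: (B=70, D=90): rows 2, 4, 7, 8 → E takes values {M, Q} — violation — fails.
1 of the 2 dependencies holds.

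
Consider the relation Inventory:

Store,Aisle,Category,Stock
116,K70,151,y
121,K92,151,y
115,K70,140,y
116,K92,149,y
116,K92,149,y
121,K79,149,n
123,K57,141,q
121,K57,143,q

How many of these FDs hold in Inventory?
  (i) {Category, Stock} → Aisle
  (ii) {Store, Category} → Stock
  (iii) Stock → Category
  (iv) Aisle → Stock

2

(i) {Category, Stock} → Aisle: (Category=151, Stock=y): 2 rows → Aisle takes values {K70, K92} — violation — fails.
(ii) {Store, Category} → Stock: every LHS value maps to a single RHS value — holds.
(iii) Stock → Category: Stock=y: 5 rows → Category takes values {151, 140, 149} — violation; Stock=q: 2 rows → Category takes values {141, 143} — violation — fails.
(iv) Aisle → Stock: every LHS value maps to a single RHS value — holds.
2 of the 4 dependencies hold.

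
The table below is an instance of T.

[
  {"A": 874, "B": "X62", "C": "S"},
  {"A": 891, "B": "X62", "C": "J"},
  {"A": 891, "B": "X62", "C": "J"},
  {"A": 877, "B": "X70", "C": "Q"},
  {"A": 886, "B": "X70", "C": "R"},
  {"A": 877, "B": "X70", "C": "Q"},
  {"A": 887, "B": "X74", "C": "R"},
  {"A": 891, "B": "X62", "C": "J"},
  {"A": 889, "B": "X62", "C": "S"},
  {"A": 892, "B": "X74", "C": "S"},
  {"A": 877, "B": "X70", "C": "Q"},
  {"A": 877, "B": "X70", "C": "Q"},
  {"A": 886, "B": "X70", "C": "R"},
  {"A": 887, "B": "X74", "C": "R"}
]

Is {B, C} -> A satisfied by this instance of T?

(B=X62, C=S): 2 rows → A takes values {874, 889} — violation
(B=X62, C=J): 3 rows → A = 891, 891, 891 ✓
(B=X70, C=Q): 4 rows → A = 877, 877, 877, 877 ✓
(B=X70, C=R): 2 rows → A = 886, 886 ✓
(B=X74, C=R): 2 rows → A = 887, 887 ✓
(B=X74, C=S): 1 row → A = 892 ✓
Two rows agree on {B, C} but differ on A, so {B, C} -> A does not hold.

No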